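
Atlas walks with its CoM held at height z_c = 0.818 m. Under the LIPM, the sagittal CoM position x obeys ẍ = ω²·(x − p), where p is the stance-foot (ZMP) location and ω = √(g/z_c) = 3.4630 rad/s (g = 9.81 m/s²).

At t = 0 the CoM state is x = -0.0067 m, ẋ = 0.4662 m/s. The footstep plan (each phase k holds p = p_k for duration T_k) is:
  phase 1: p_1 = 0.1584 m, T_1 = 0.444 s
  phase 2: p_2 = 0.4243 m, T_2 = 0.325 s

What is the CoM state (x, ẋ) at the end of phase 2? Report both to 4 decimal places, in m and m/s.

phase 1: p=0.1584, T=0.444, ωT=1.537572, cosh=2.434090, sinh=2.219188; start (x,ẋ)=(-0.006700, 0.466200) → end (x,ẋ)=(0.055286, -0.134029)
phase 2: p=0.4243, T=0.325, ωT=1.125475, cosh=1.703089, sinh=1.378591; start (x,ẋ)=(0.055286, -0.134029) → end (x,ẋ)=(-0.257520, -1.989959)

x = -0.2575, ẋ = -1.9900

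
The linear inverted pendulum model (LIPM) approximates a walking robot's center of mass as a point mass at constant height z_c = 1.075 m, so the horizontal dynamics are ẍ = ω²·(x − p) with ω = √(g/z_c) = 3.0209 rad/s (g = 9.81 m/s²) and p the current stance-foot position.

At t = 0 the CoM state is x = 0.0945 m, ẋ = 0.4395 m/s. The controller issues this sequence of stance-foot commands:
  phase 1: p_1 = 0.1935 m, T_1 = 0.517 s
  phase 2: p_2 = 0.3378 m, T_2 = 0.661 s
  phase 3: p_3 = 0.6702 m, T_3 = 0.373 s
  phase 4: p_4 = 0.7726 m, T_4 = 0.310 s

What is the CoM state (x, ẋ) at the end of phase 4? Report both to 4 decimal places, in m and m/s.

x = 1.5323, ẋ = 2.5541

phase 1: p=0.1935, T=0.517, ωT=1.561805, cosh=2.488589, sinh=2.278832; start (x,ẋ)=(0.094500, 0.439500) → end (x,ẋ)=(0.278669, 0.412207)
phase 2: p=0.3378, T=0.661, ωT=1.996815, cosh=3.750663, sinh=3.614896; start (x,ẋ)=(0.278669, 0.412207) → end (x,ẋ)=(0.609277, 0.900321)
phase 3: p=0.6702, T=0.373, ωT=1.126796, cosh=1.704911, sinh=1.380841; start (x,ẋ)=(0.609277, 0.900321) → end (x,ẋ)=(0.977865, 1.280836)
phase 4: p=0.7726, T=0.310, ωT=0.936479, cosh=1.471495, sinh=1.079489; start (x,ẋ)=(0.977865, 1.280836) → end (x,ẋ)=(1.532341, 2.554119)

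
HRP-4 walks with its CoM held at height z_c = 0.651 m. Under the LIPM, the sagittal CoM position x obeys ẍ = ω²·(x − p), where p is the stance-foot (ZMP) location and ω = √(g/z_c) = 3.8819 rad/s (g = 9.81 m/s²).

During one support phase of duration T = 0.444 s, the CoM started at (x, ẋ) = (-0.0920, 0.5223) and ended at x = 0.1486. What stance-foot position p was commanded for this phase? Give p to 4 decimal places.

p = -0.0262

ωT = 3.8819·0.444 = 1.723564; cosh(ωT) = 2.891447, sinh(ωT) = 2.713018
x(T) = p + (x₀−p)·cosh(ωT) + (ẋ₀/ω)·sinh(ωT) ⇒ p·(1 − cosh) = x(T) − x₀·cosh − (ẋ₀/ω)·sinh
numerator   = 0.1486 − (-0.0920)·2.891447 − (0.5223/3.8819)·2.713018 = 0.049583
denominator = 1 − 2.891447 = -1.891447
p = 0.049583 / -1.891447 = -0.0262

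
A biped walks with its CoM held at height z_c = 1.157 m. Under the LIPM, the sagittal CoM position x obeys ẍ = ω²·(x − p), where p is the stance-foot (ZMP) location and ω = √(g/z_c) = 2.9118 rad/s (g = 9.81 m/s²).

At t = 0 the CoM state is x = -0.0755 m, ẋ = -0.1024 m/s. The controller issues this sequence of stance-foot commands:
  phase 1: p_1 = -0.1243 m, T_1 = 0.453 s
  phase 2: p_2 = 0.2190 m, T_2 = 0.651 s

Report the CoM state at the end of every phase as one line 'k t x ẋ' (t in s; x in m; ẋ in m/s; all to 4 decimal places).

1 0.4530 -0.0876 0.0415
2 1.1040 -0.7780 -2.7627

phase 1: p=-0.1243, T=0.453, ωT=1.319045, cosh=2.003620, sinh=1.736230; start (x,ẋ)=(-0.075500, -0.102400) → end (x,ẋ)=(-0.087582, 0.041540)
phase 2: p=0.2190, T=0.651, ωT=1.895582, cosh=3.403325, sinh=3.253095; start (x,ẋ)=(-0.087582, 0.041540) → end (x,ẋ)=(-0.777988, -2.762678)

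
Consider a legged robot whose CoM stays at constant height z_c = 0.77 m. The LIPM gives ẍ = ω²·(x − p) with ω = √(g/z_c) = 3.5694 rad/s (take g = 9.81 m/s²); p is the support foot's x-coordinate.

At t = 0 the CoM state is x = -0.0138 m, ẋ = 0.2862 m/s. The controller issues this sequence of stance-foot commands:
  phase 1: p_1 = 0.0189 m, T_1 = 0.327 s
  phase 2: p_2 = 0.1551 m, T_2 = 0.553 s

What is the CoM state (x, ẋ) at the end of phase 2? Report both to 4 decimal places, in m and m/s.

phase 1: p=0.0189, T=0.327, ωT=1.167194, cosh=1.762101, sinh=1.450862; start (x,ẋ)=(-0.013800, 0.286200) → end (x,ẋ)=(0.077612, 0.334970)
phase 2: p=0.1551, T=0.553, ωT=1.973878, cosh=3.668728, sinh=3.529811; start (x,ẋ)=(0.077612, 0.334970) → end (x,ẋ)=(0.202071, 0.252613)

x = 0.2021, ẋ = 0.2526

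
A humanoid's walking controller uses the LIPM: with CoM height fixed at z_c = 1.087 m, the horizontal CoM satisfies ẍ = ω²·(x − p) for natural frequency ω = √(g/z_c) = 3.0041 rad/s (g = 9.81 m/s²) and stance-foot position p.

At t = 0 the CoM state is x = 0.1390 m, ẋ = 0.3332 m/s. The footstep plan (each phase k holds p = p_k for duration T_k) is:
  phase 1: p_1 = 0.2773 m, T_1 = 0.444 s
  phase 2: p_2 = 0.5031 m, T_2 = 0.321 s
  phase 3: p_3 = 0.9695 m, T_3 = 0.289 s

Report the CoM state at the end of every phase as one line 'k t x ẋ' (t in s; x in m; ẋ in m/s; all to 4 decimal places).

phase 1: p=0.2773, T=0.444, ωT=1.333820, cosh=2.029492, sinh=1.766024; start (x,ẋ)=(0.139000, 0.333200) → end (x,ẋ)=(0.192500, -0.057498)
phase 2: p=0.5031, T=0.321, ωT=0.964316, cosh=1.502119, sinh=1.120875; start (x,ẋ)=(0.192500, -0.057498) → end (x,ẋ)=(0.015089, -1.132227)
phase 3: p=0.9695, T=0.289, ωT=0.868185, cosh=1.401147, sinh=0.981435; start (x,ẋ)=(0.015089, -1.132227) → end (x,ẋ)=(-0.737668, -4.400336)

1 0.4440 0.1925 -0.0575
2 0.7650 0.0151 -1.1322
3 1.0540 -0.7377 -4.4003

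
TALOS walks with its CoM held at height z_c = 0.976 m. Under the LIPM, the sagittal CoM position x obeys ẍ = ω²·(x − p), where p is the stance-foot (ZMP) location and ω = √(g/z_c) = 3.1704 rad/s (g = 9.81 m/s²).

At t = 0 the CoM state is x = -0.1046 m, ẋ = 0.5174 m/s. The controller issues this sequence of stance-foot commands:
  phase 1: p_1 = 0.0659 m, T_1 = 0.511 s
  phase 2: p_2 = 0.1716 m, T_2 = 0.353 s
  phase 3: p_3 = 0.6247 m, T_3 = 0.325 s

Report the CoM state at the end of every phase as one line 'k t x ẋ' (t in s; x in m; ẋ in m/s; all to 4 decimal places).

1 0.5110 0.0144 0.0462
2 0.8640 -0.0748 -0.6033
3 1.1890 -0.7128 -3.6644

phase 1: p=0.0659, T=0.511, ωT=1.620074, cosh=2.625675, sinh=2.427791; start (x,ẋ)=(-0.104600, 0.517400) → end (x,ẋ)=(0.014431, 0.046174)
phase 2: p=0.1716, T=0.353, ωT=1.119151, cosh=1.694405, sinh=1.367849; start (x,ẋ)=(0.014431, 0.046174) → end (x,ẋ)=(-0.074787, -0.603347)
phase 3: p=0.6247, T=0.325, ωT=1.030380, cosh=1.579501, sinh=1.222630; start (x,ẋ)=(-0.074787, -0.603347) → end (x,ẋ)=(-0.712814, -3.664355)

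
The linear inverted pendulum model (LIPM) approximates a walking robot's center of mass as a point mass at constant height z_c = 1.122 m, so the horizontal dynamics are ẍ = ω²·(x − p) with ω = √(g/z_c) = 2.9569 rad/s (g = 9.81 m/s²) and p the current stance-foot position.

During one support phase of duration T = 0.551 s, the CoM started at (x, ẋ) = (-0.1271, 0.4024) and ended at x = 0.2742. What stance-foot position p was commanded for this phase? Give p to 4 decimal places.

ωT = 2.9569·0.551 = 1.629252; cosh(ωT) = 2.648067, sinh(ωT) = 2.451991
x(T) = p + (x₀−p)·cosh(ωT) + (ẋ₀/ω)·sinh(ωT) ⇒ p·(1 − cosh) = x(T) − x₀·cosh − (ẋ₀/ω)·sinh
numerator   = 0.2742 − (-0.1271)·2.648067 − (0.4024/2.9569)·2.451991 = 0.277082
denominator = 1 − 2.648067 = -1.648067
p = 0.277082 / -1.648067 = -0.1681

p = -0.1681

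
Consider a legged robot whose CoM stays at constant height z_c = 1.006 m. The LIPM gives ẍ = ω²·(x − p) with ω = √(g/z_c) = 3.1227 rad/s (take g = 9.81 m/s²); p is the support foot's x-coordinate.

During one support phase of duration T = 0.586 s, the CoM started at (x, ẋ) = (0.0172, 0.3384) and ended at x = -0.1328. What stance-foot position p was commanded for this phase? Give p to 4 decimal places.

p = 0.2353

ωT = 3.1227·0.586 = 1.829902; cosh(ωT) = 3.196853, sinh(ωT) = 3.036424
x(T) = p + (x₀−p)·cosh(ωT) + (ẋ₀/ω)·sinh(ωT) ⇒ p·(1 − cosh) = x(T) − x₀·cosh − (ẋ₀/ω)·sinh
numerator   = -0.1328 − (0.0172)·3.196853 − (0.3384/3.1227)·3.036424 = -0.516836
denominator = 1 − 3.196853 = -2.196853
p = -0.516836 / -2.196853 = 0.2353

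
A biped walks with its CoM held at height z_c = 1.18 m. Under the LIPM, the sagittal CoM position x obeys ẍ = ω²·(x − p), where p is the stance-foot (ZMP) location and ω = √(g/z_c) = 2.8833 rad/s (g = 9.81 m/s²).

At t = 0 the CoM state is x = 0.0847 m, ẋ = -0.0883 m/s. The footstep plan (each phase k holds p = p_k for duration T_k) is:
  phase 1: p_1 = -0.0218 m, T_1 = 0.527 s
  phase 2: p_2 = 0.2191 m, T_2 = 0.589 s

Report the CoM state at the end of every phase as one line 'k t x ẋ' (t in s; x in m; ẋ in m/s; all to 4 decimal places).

phase 1: p=-0.0218, T=0.527, ωT=1.519499, cosh=2.394379, sinh=2.175557; start (x,ẋ)=(0.084700, -0.088300) → end (x,ẋ)=(0.166576, 0.456628)
phase 2: p=0.2191, T=0.589, ωT=1.698264, cosh=2.823726, sinh=2.640725; start (x,ẋ)=(0.166576, 0.456628) → end (x,ẋ)=(0.488997, 0.889472)

1 0.5270 0.1666 0.4566
2 1.1160 0.4890 0.8895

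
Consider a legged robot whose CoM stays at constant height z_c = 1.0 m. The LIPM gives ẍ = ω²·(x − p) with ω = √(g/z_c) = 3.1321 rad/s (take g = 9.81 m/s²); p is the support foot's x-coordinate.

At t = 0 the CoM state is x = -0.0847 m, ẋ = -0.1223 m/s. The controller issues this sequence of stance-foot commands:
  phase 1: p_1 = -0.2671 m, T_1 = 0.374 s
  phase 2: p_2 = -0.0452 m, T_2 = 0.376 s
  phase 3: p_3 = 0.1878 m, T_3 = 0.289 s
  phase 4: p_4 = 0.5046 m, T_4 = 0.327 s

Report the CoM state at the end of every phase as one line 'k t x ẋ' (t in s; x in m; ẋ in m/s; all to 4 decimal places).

1 0.3740 -0.0015 0.6169
2 0.7500 0.3218 1.2975
3 1.0390 0.8089 2.3003
4 1.3660 1.8738 4.7721

phase 1: p=-0.2671, T=0.374, ωT=1.171405, cosh=1.768228, sinh=1.458296; start (x,ẋ)=(-0.084700, -0.122300) → end (x,ẋ)=(-0.001518, 0.616863)
phase 2: p=-0.0452, T=0.376, ωT=1.177670, cosh=1.777397, sinh=1.469402; start (x,ẋ)=(-0.001518, 0.616863) → end (x,ẋ)=(0.321837, 1.297450)
phase 3: p=0.1878, T=0.289, ωT=0.905177, cosh=1.438420, sinh=1.033949; start (x,ẋ)=(0.321837, 1.297450) → end (x,ẋ)=(0.808908, 2.300350)
phase 4: p=0.5046, T=0.327, ωT=1.024197, cosh=1.571971, sinh=1.212886; start (x,ẋ)=(0.808908, 2.300350) → end (x,ẋ)=(1.873760, 4.772115)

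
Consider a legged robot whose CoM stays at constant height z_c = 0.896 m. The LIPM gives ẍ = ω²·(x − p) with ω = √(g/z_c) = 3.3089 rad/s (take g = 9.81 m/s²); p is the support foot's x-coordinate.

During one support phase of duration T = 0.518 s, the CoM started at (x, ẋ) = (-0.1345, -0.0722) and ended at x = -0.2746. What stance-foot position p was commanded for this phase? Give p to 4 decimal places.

ωT = 3.3089·0.518 = 1.714010; cosh(ωT) = 2.865660, sinh(ωT) = 2.685518
x(T) = p + (x₀−p)·cosh(ωT) + (ẋ₀/ω)·sinh(ωT) ⇒ p·(1 − cosh) = x(T) − x₀·cosh − (ẋ₀/ω)·sinh
numerator   = -0.2746 − (-0.1345)·2.865660 − (-0.0722/3.3089)·2.685518 = 0.169429
denominator = 1 − 2.865660 = -1.865660
p = 0.169429 / -1.865660 = -0.0908

p = -0.0908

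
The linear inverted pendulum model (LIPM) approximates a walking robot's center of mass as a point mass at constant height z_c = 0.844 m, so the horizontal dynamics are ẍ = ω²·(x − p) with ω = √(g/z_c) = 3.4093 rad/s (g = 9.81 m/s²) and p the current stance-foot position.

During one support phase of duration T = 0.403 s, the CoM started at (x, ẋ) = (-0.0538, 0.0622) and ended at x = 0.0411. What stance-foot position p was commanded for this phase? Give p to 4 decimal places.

ωT = 3.4093·0.403 = 1.373948; cosh(ωT) = 2.102012, sinh(ωT) = 1.848906
x(T) = p + (x₀−p)·cosh(ωT) + (ẋ₀/ω)·sinh(ωT) ⇒ p·(1 − cosh) = x(T) − x₀·cosh − (ẋ₀/ω)·sinh
numerator   = 0.0411 − (-0.0538)·2.102012 − (0.0622/3.4093)·1.848906 = 0.120456
denominator = 1 − 2.102012 = -1.102012
p = 0.120456 / -1.102012 = -0.1093

p = -0.1093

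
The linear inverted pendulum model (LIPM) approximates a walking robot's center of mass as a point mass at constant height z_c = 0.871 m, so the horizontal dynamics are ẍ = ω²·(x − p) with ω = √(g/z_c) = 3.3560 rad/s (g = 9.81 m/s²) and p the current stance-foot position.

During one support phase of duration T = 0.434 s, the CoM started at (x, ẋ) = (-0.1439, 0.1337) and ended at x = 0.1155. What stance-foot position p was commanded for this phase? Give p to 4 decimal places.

ωT = 3.3560·0.434 = 1.456504; cosh(ωT) = 2.261991, sinh(ωT) = 2.028941
x(T) = p + (x₀−p)·cosh(ωT) + (ẋ₀/ω)·sinh(ωT) ⇒ p·(1 − cosh) = x(T) − x₀·cosh − (ẋ₀/ω)·sinh
numerator   = 0.1155 − (-0.1439)·2.261991 − (0.1337/3.3560)·2.028941 = 0.360169
denominator = 1 − 2.261991 = -1.261991
p = 0.360169 / -1.261991 = -0.2854

p = -0.2854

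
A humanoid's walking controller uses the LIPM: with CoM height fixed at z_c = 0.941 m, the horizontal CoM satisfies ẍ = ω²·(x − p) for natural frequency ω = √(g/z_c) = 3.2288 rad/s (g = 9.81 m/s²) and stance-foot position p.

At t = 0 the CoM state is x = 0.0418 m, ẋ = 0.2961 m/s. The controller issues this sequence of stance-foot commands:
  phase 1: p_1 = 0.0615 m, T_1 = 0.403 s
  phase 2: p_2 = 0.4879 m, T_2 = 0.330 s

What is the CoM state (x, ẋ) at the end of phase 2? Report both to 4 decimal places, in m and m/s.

phase 1: p=0.0615, T=0.403, ωT=1.301206, cosh=1.972965, sinh=1.700761; start (x,ẋ)=(0.041800, 0.296100) → end (x,ẋ)=(0.178602, 0.476014)
phase 2: p=0.4879, T=0.330, ωT=1.065504, cosh=1.623428, sinh=1.278874; start (x,ẋ)=(0.178602, 0.476014) → end (x,ẋ)=(0.174319, -0.504386)

x = 0.1743, ẋ = -0.5044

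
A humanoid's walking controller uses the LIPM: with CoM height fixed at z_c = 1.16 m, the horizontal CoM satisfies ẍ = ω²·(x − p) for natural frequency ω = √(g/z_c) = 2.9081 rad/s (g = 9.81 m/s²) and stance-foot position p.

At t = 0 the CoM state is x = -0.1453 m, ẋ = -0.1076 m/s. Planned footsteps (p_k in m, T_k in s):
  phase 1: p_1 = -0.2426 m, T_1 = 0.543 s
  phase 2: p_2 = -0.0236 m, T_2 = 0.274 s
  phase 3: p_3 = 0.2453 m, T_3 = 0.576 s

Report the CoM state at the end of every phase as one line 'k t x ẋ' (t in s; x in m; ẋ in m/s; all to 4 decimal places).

1 0.5430 -0.0825 0.3850
2 0.8170 0.0148 0.3625
3 1.3930 -0.0706 -0.7252

phase 1: p=-0.2426, T=0.543, ωT=1.579098, cosh=2.528370, sinh=2.322210; start (x,ẋ)=(-0.145300, -0.107600) → end (x,ẋ)=(-0.082512, 0.385035)
phase 2: p=-0.0236, T=0.274, ωT=0.796819, cosh=1.334617, sinh=0.883857; start (x,ẋ)=(-0.082512, 0.385035) → end (x,ẋ)=(0.014799, 0.362452)
phase 3: p=0.2453, T=0.576, ωT=1.675066, cosh=2.763221, sinh=2.575925; start (x,ẋ)=(0.014799, 0.362452) → end (x,ẋ)=(-0.070574, -0.725158)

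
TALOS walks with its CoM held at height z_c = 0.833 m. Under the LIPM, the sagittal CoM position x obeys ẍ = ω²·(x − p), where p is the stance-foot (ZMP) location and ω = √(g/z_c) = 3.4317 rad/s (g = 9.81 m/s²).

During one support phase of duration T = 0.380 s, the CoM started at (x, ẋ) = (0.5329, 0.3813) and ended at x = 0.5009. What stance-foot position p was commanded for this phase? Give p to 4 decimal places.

p = 0.7595

ωT = 3.4317·0.380 = 1.304046; cosh(ωT) = 1.977802, sinh(ωT) = 1.706371
x(T) = p + (x₀−p)·cosh(ωT) + (ẋ₀/ω)·sinh(ωT) ⇒ p·(1 − cosh) = x(T) − x₀·cosh − (ẋ₀/ω)·sinh
numerator   = 0.5009 − (0.5329)·1.977802 − (0.3813/3.4317)·1.706371 = -0.742667
denominator = 1 − 1.977802 = -0.977802
p = -0.742667 / -0.977802 = 0.7595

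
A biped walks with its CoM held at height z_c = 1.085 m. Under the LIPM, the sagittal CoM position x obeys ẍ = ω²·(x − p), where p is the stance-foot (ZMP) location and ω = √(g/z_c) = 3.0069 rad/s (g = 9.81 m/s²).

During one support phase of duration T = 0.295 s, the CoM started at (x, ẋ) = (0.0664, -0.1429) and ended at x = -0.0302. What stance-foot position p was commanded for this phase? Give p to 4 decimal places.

p = 0.1824

ωT = 3.0069·0.295 = 0.887035; cosh(ωT) = 1.419898, sinh(ωT) = 1.008023
x(T) = p + (x₀−p)·cosh(ωT) + (ẋ₀/ω)·sinh(ωT) ⇒ p·(1 − cosh) = x(T) − x₀·cosh − (ẋ₀/ω)·sinh
numerator   = -0.0302 − (0.0664)·1.419898 − (-0.1429/3.0069)·1.008023 = -0.076576
denominator = 1 − 1.419898 = -0.419898
p = -0.076576 / -0.419898 = 0.1824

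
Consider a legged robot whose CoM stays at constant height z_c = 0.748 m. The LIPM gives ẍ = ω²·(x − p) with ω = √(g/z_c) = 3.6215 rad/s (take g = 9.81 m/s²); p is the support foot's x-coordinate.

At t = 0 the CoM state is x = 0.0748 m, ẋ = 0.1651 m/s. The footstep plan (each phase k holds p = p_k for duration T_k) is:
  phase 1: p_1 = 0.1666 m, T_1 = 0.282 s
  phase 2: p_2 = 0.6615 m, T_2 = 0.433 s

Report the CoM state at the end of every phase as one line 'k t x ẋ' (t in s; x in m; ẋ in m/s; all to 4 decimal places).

phase 1: p=0.1666, T=0.282, ωT=1.021263, cosh=1.568420, sinh=1.208280; start (x,ẋ)=(0.074800, 0.165100) → end (x,ẋ)=(0.077703, -0.142751)
phase 2: p=0.6615, T=0.433, ωT=1.568110, cosh=2.503004, sinh=2.294565; start (x,ẋ)=(0.077703, -0.142751) → end (x,ẋ)=(-0.890192, -5.208523)

1 0.2820 0.0777 -0.1428
2 0.7150 -0.8902 -5.2085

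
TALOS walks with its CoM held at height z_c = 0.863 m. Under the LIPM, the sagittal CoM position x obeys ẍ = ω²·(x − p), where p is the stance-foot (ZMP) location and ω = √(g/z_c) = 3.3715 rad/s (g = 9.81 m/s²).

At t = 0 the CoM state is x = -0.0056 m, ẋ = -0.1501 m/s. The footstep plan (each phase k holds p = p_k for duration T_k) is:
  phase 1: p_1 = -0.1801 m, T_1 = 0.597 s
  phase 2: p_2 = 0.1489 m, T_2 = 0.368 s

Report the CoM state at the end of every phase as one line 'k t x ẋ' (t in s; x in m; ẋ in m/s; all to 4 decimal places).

1 0.5970 0.3209 1.5905
2 0.9650 1.2187 3.8990

phase 1: p=-0.1801, T=0.597, ωT=2.012786, cosh=3.808876, sinh=3.675260; start (x,ẋ)=(-0.005600, -0.150100) → end (x,ẋ)=(0.320925, 1.590541)
phase 2: p=0.1489, T=0.368, ωT=1.240712, cosh=1.873626, sinh=1.584448; start (x,ẋ)=(0.320925, 1.590541) → end (x,ẋ)=(1.218692, 3.899034)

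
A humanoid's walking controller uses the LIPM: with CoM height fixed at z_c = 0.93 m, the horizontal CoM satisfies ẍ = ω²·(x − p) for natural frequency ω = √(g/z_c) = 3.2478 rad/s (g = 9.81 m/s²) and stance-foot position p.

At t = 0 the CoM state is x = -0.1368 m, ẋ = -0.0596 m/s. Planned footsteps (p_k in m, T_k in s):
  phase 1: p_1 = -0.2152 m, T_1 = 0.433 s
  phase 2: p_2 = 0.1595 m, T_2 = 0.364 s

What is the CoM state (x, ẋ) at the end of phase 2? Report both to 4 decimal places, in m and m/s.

phase 1: p=-0.2152, T=0.433, ωT=1.406297, cosh=2.162933, sinh=1.917884; start (x,ẋ)=(-0.136800, -0.059600) → end (x,ẋ)=(-0.080821, 0.359435)
phase 2: p=0.1595, T=0.364, ωT=1.182199, cosh=1.784071, sinh=1.477468; start (x,ẋ)=(-0.080821, 0.359435) → end (x,ẋ)=(-0.105738, -0.511926)

x = -0.1057, ẋ = -0.5119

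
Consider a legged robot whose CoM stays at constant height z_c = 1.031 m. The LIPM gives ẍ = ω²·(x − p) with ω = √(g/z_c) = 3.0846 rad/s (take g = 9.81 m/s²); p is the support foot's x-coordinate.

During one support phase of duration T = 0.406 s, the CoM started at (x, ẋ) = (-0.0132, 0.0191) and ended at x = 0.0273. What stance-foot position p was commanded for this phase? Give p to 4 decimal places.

ωT = 3.0846·0.406 = 1.252348; cosh(ωT) = 1.892190, sinh(ωT) = 1.606357
x(T) = p + (x₀−p)·cosh(ωT) + (ẋ₀/ω)·sinh(ωT) ⇒ p·(1 − cosh) = x(T) − x₀·cosh − (ẋ₀/ω)·sinh
numerator   = 0.0273 − (-0.0132)·1.892190 − (0.0191/3.0846)·1.606357 = 0.042330
denominator = 1 − 1.892190 = -0.892190
p = 0.042330 / -0.892190 = -0.0474

p = -0.0474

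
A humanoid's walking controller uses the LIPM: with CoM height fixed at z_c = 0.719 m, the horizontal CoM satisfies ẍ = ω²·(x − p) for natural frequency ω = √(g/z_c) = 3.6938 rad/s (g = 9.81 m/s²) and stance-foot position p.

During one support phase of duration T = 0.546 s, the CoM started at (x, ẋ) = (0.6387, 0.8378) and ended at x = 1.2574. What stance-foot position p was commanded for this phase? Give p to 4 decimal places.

p = 0.7160

ωT = 3.6938·0.546 = 2.016815; cosh(ωT) = 3.823715, sinh(ωT) = 3.690637
x(T) = p + (x₀−p)·cosh(ωT) + (ẋ₀/ω)·sinh(ωT) ⇒ p·(1 − cosh) = x(T) − x₀·cosh − (ẋ₀/ω)·sinh
numerator   = 1.2574 − (0.6387)·3.823715 − (0.8378/3.6938)·3.690637 = -2.021890
denominator = 1 − 3.823715 = -2.823715
p = -2.021890 / -2.823715 = 0.7160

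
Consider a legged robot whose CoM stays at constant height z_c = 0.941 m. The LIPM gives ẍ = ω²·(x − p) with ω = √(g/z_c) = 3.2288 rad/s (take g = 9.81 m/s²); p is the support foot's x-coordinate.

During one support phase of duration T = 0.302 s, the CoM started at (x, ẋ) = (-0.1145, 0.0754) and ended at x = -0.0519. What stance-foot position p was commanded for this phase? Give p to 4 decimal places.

p = -0.1846

ωT = 3.2288·0.302 = 0.975098; cosh(ωT) = 1.514291, sinh(ωT) = 1.137135
x(T) = p + (x₀−p)·cosh(ωT) + (ẋ₀/ω)·sinh(ωT) ⇒ p·(1 − cosh) = x(T) − x₀·cosh − (ẋ₀/ω)·sinh
numerator   = -0.0519 − (-0.1145)·1.514291 − (0.0754/3.2288)·1.137135 = 0.094932
denominator = 1 − 1.514291 = -0.514291
p = 0.094932 / -0.514291 = -0.1846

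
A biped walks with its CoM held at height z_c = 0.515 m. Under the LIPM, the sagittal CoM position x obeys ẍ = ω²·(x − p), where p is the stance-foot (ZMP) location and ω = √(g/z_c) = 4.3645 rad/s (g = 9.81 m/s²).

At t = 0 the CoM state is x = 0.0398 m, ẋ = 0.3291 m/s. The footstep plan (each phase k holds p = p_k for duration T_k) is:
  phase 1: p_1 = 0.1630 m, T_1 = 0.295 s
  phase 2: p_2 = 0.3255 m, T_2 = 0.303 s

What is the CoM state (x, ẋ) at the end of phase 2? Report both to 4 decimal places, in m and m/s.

x = -0.3333, ẋ = -2.6227

phase 1: p=0.1630, T=0.295, ωT=1.287527, cosh=1.949884, sinh=1.673932; start (x,ẋ)=(0.039800, 0.329100) → end (x,ẋ)=(0.048995, -0.258377)
phase 2: p=0.3255, T=0.303, ωT=1.322443, cosh=2.009531, sinh=1.743048; start (x,ẋ)=(0.048995, -0.258377) → end (x,ẋ)=(-0.333333, -2.622737)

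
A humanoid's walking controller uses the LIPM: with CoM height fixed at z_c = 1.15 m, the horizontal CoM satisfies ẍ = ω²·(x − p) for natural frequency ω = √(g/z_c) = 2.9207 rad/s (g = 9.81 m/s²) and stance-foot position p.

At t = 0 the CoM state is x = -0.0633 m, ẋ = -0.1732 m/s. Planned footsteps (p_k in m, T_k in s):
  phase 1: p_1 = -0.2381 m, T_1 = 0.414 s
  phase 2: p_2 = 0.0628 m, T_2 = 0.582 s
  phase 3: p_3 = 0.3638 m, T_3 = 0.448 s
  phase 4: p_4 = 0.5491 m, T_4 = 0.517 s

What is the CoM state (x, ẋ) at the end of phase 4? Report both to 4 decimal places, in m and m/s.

x = 1.5250, ẋ = 3.0296

phase 1: p=-0.2381, T=0.414, ωT=1.209170, cosh=1.824573, sinh=1.526128; start (x,ẋ)=(-0.063300, -0.173200) → end (x,ẋ)=(-0.009665, 0.463131)
phase 2: p=0.0628, T=0.582, ωT=1.699847, cosh=2.827912, sinh=2.645200; start (x,ẋ)=(-0.009665, 0.463131) → end (x,ẋ)=(0.277320, 0.749839)
phase 3: p=0.3638, T=0.448, ωT=1.308474, cosh=1.985377, sinh=1.715144; start (x,ẋ)=(0.277320, 0.749839) → end (x,ẋ)=(0.632438, 1.055497)
phase 4: p=0.5491, T=0.517, ωT=1.510002, cosh=2.373824, sinh=2.152915; start (x,ẋ)=(0.632438, 1.055497) → end (x,ẋ)=(1.524960, 3.029594)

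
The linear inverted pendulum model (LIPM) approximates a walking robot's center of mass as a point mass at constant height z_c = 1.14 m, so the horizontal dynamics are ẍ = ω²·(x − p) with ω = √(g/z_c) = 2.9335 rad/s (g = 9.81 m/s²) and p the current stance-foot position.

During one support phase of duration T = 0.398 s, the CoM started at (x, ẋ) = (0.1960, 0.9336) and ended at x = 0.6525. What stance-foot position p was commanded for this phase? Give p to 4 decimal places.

p = 0.2031

ωT = 2.9335·0.398 = 1.167533; cosh(ωT) = 1.762594, sinh(ωT) = 1.451460
x(T) = p + (x₀−p)·cosh(ωT) + (ẋ₀/ω)·sinh(ωT) ⇒ p·(1 − cosh) = x(T) − x₀·cosh − (ẋ₀/ω)·sinh
numerator   = 0.6525 − (0.1960)·1.762594 − (0.9336/2.9335)·1.451460 = -0.154902
denominator = 1 − 1.762594 = -0.762594
p = -0.154902 / -0.762594 = 0.2031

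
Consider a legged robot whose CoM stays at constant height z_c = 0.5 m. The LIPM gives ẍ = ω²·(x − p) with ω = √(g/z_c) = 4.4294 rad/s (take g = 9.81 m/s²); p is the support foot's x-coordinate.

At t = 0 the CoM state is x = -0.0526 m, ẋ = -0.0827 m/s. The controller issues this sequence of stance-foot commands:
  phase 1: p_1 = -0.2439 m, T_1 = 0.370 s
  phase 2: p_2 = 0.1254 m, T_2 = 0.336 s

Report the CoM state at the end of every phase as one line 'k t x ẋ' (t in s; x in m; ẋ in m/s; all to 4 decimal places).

phase 1: p=-0.2439, T=0.370, ωT=1.638878, cosh=2.671793, sinh=2.477595; start (x,ẋ)=(-0.052600, -0.082700) → end (x,ẋ)=(0.220956, 1.878419)
phase 2: p=0.1254, T=0.336, ωT=1.488278, cosh=2.327612, sinh=2.101851; start (x,ẋ)=(0.220956, 1.878419) → end (x,ẋ)=(1.239169, 5.261847)

1 0.3700 0.2210 1.8784
2 0.7060 1.2392 5.2618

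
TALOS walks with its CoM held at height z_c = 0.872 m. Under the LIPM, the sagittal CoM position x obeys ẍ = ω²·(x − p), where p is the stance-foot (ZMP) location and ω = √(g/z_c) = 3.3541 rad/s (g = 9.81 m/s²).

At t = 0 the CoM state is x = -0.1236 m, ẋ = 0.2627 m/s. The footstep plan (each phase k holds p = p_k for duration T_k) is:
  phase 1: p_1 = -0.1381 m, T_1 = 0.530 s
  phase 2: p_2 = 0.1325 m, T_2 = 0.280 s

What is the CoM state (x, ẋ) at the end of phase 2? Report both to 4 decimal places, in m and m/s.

phase 1: p=-0.1381, T=0.530, ωT=1.777673, cosh=3.042552, sinh=2.873521; start (x,ẋ)=(-0.123600, 0.262700) → end (x,ẋ)=(0.131077, 0.939031)
phase 2: p=0.1325, T=0.280, ωT=0.939148, cosh=1.474381, sinh=1.083420; start (x,ẋ)=(0.131077, 0.939031) → end (x,ẋ)=(0.433722, 1.379318)

x = 0.4337, ẋ = 1.3793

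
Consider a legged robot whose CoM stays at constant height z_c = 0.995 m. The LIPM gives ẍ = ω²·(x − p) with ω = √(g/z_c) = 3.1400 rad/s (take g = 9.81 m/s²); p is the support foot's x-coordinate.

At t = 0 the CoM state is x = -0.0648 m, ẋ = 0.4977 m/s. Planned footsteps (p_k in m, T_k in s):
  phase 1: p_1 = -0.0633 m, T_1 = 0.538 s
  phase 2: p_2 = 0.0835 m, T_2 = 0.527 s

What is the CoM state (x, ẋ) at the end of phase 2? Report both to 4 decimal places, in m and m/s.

x = 1.9070, ẋ = 5.8315

phase 1: p=-0.0633, T=0.538, ωT=1.689320, cosh=2.800221, sinh=2.615576; start (x,ẋ)=(-0.064800, 0.497700) → end (x,ẋ)=(0.347077, 1.381351)
phase 2: p=0.0835, T=0.527, ωT=1.654780, cosh=2.711531, sinh=2.520397; start (x,ẋ)=(0.347077, 1.381351) → end (x,ẋ)=(1.906971, 5.831535)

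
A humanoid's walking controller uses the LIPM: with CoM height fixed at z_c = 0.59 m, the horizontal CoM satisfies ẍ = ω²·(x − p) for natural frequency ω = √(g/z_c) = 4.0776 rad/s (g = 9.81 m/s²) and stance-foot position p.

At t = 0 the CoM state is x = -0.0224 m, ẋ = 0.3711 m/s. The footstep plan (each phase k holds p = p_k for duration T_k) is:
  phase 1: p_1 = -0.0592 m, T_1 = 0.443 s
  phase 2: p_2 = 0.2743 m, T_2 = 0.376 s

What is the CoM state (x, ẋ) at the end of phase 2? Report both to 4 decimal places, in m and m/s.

phase 1: p=-0.0592, T=0.443, ωT=1.806377, cosh=3.126298, sinh=2.962050; start (x,ẋ)=(-0.022400, 0.371100) → end (x,ẋ)=(0.325422, 1.604642)
phase 2: p=0.2743, T=0.376, ωT=1.533178, cosh=2.424362, sinh=2.208513; start (x,ẋ)=(0.325422, 1.604642) → end (x,ẋ)=(1.267346, 4.350610)

x = 1.2673, ẋ = 4.3506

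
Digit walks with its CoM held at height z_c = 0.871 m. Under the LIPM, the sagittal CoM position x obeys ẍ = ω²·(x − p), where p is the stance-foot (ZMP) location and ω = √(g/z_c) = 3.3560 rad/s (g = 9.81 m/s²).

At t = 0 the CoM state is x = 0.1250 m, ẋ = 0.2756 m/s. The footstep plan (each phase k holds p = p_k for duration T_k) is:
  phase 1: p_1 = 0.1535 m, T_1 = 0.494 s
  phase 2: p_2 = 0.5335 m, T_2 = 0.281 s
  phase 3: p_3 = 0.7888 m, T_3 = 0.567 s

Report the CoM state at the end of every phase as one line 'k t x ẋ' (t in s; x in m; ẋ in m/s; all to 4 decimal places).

1 0.4940 0.2837 0.5076
2 0.7750 0.3288 -0.1627
3 1.3420 -0.9465 -5.6176

phase 1: p=0.1535, T=0.494, ωT=1.657864, cosh=2.719317, sinh=2.528772; start (x,ẋ)=(0.125000, 0.275600) → end (x,ẋ)=(0.283666, 0.507577)
phase 2: p=0.5335, T=0.281, ωT=0.943036, cosh=1.478605, sinh=1.089161; start (x,ẋ)=(0.283666, 0.507577) → end (x,ẋ)=(0.328824, -0.162693)
phase 3: p=0.7888, T=0.567, ωT=1.902852, cosh=3.427066, sinh=3.277924; start (x,ẋ)=(0.328824, -0.162693) → end (x,ẋ)=(-0.946475, -5.617620)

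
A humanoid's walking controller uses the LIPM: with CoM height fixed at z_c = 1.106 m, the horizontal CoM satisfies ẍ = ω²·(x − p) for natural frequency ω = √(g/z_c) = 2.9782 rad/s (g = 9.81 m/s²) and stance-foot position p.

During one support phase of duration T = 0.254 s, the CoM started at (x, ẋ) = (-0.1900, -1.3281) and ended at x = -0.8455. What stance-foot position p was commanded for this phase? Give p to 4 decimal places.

ωT = 2.9782·0.254 = 0.756463; cosh(ωT) = 1.300025, sinh(ωT) = 0.830701
x(T) = p + (x₀−p)·cosh(ωT) + (ẋ₀/ω)·sinh(ωT) ⇒ p·(1 − cosh) = x(T) − x₀·cosh − (ẋ₀/ω)·sinh
numerator   = -0.8455 − (-0.1900)·1.300025 − (-1.3281/2.9782)·0.830701 = -0.228052
denominator = 1 − 1.300025 = -0.300025
p = -0.228052 / -0.300025 = 0.7601

p = 0.7601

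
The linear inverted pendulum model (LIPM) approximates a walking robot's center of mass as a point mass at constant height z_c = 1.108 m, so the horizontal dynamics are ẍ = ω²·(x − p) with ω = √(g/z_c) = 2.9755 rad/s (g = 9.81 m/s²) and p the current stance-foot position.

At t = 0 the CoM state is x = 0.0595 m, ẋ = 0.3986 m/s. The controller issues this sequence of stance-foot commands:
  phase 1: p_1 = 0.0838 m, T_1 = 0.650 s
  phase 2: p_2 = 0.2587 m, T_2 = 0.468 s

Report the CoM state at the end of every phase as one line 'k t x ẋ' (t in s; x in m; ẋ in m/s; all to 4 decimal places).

phase 1: p=0.0838, T=0.650, ωT=1.934075, cosh=3.531100, sinh=3.386542; start (x,ẋ)=(0.059500, 0.398600) → end (x,ẋ)=(0.451658, 1.162634)
phase 2: p=0.2587, T=0.468, ωT=1.392534, cosh=2.136741, sinh=1.888296; start (x,ẋ)=(0.451658, 1.162634) → end (x,ẋ)=(1.408825, 3.568404)

1 0.6500 0.4517 1.1626
2 1.1180 1.4088 3.5684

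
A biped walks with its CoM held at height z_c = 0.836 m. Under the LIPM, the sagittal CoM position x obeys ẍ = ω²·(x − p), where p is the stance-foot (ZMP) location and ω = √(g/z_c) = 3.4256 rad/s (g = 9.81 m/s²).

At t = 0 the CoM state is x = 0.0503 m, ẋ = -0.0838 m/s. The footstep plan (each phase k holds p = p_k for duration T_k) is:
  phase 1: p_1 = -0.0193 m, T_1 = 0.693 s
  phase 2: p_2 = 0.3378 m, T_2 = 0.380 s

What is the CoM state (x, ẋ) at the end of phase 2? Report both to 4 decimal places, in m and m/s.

phase 1: p=-0.0193, T=0.693, ωT=2.373941, cosh=5.416372, sinh=5.323259; start (x,ẋ)=(0.050300, -0.083800) → end (x,ẋ)=(0.227457, 0.815289)
phase 2: p=0.3378, T=0.380, ωT=1.301728, cosh=1.973852, sinh=1.701791; start (x,ẋ)=(0.227457, 0.815289) → end (x,ẋ)=(0.525024, 0.966000)

x = 0.5250, ẋ = 0.9660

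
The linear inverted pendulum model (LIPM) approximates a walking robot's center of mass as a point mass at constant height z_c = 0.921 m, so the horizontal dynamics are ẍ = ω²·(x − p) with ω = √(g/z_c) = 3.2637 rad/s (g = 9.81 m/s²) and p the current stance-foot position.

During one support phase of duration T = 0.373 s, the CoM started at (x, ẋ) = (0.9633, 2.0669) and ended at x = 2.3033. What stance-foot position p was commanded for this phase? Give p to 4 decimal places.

ωT = 3.2637·0.373 = 1.217360; cosh(ωT) = 1.837134, sinh(ωT) = 1.541124
x(T) = p + (x₀−p)·cosh(ωT) + (ẋ₀/ω)·sinh(ωT) ⇒ p·(1 − cosh) = x(T) − x₀·cosh − (ẋ₀/ω)·sinh
numerator   = 2.3033 − (0.9633)·1.837134 − (2.0669/3.2637)·1.541124 = -0.442404
denominator = 1 − 1.837134 = -0.837134
p = -0.442404 / -0.837134 = 0.5285

p = 0.5285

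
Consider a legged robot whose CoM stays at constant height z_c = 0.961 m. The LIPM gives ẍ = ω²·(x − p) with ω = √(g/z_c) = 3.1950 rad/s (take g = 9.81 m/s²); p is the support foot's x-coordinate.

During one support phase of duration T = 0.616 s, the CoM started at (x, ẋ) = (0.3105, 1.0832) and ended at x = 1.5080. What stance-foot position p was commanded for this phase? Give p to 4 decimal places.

p = 0.3075

ωT = 3.1950·0.616 = 1.968120; cosh(ωT) = 3.648464, sinh(ωT) = 3.508744
x(T) = p + (x₀−p)·cosh(ωT) + (ẋ₀/ω)·sinh(ωT) ⇒ p·(1 − cosh) = x(T) − x₀·cosh − (ẋ₀/ω)·sinh
numerator   = 1.5080 − (0.3105)·3.648464 − (1.0832/3.1950)·3.508744 = -0.814417
denominator = 1 − 3.648464 = -2.648464
p = -0.814417 / -2.648464 = 0.3075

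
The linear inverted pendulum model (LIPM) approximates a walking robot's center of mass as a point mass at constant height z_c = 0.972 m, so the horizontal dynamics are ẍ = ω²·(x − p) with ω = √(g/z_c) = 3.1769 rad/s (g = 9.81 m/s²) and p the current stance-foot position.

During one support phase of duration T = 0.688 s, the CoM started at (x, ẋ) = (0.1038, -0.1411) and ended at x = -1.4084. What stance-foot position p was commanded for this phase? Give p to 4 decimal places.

ωT = 3.1769·0.688 = 2.185707; cosh(ωT) = 4.504668, sinh(ωT) = 4.392270
x(T) = p + (x₀−p)·cosh(ωT) + (ẋ₀/ω)·sinh(ωT) ⇒ p·(1 − cosh) = x(T) − x₀·cosh − (ẋ₀/ω)·sinh
numerator   = -1.4084 − (0.1038)·4.504668 − (-0.1411/3.1769)·4.392270 = -1.680905
denominator = 1 − 4.504668 = -3.504668
p = -1.680905 / -3.504668 = 0.4796

p = 0.4796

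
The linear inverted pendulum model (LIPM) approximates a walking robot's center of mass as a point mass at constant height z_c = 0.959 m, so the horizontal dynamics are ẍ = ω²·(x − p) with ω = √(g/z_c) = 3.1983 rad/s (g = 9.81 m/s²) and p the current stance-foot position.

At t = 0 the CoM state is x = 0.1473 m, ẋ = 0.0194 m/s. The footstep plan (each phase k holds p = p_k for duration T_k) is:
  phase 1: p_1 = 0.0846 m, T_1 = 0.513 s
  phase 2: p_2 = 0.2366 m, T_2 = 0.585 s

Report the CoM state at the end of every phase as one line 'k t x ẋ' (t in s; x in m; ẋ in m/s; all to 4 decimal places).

1 0.5130 0.2675 0.5498
2 1.0980 0.8842 2.1406

phase 1: p=0.0846, T=0.513, ωT=1.640728, cosh=2.676381, sinh=2.482542; start (x,ẋ)=(0.147300, 0.019400) → end (x,ẋ)=(0.267468, 0.549754)
phase 2: p=0.2366, T=0.585, ωT=1.871005, cosh=3.324396, sinh=3.170427; start (x,ẋ)=(0.267468, 0.549754) → end (x,ẋ)=(0.884179, 2.140597)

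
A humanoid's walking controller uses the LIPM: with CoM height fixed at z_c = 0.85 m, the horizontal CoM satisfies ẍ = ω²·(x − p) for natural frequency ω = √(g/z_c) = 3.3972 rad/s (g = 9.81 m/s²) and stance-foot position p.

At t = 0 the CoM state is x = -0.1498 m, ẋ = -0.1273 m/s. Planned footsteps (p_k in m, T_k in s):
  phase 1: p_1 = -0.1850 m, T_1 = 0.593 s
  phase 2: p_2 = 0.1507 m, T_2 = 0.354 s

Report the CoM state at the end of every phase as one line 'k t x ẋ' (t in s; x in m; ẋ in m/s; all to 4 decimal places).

phase 1: p=-0.1850, T=0.593, ωT=2.014540, cosh=3.815328, sinh=3.681947; start (x,ẋ)=(-0.149800, -0.127300) → end (x,ẋ)=(-0.188670, -0.045399)
phase 2: p=0.1507, T=0.354, ωT=1.202609, cosh=1.814600, sinh=1.514190; start (x,ẋ)=(-0.188670, -0.045399) → end (x,ẋ)=(-0.485357, -1.828105)

1 0.5930 -0.1887 -0.0454
2 0.9470 -0.4854 -1.8281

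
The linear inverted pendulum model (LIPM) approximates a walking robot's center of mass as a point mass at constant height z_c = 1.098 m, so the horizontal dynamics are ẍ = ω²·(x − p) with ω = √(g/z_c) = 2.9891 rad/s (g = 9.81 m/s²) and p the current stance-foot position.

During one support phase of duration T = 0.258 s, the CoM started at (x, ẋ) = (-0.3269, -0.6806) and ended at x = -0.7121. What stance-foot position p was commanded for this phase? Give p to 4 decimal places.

p = 0.2867

ωT = 2.9891·0.258 = 0.771188; cosh(ωT) = 1.312398, sinh(ωT) = 0.849935
x(T) = p + (x₀−p)·cosh(ωT) + (ẋ₀/ω)·sinh(ωT) ⇒ p·(1 − cosh) = x(T) − x₀·cosh − (ẋ₀/ω)·sinh
numerator   = -0.7121 − (-0.3269)·1.312398 − (-0.6806/2.9891)·0.849935 = -0.089552
denominator = 1 − 1.312398 = -0.312398
p = -0.089552 / -0.312398 = 0.2867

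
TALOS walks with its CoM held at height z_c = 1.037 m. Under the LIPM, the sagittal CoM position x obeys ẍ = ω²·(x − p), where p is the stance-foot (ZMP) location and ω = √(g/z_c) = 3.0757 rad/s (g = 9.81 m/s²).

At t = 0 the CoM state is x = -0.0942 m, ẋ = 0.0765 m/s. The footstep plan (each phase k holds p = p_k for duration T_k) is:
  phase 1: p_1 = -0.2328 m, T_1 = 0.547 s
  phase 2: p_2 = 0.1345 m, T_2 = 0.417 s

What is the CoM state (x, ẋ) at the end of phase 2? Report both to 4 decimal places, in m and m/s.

phase 1: p=-0.2328, T=0.547, ωT=1.682408, cosh=2.782209, sinh=2.596283; start (x,ẋ)=(-0.094200, 0.076500) → end (x,ẋ)=(0.217390, 1.319614)
phase 2: p=0.1345, T=0.417, ωT=1.282567, cosh=1.941604, sinh=1.664280; start (x,ẋ)=(0.217390, 1.319614) → end (x,ẋ)=(1.009490, 2.986466)

x = 1.0095, ẋ = 2.9865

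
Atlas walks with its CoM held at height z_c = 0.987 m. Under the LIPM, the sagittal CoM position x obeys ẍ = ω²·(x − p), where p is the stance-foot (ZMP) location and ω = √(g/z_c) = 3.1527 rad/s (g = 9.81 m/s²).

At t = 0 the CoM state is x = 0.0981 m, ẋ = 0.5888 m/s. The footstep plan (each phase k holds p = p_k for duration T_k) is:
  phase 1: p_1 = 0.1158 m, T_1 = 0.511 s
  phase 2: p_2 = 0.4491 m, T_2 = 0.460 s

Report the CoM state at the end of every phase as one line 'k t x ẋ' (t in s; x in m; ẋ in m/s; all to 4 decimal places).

1 0.5110 0.5187 1.3990
2 0.9710 1.4997 3.5889

phase 1: p=0.1158, T=0.511, ωT=1.611030, cosh=2.603824, sinh=2.404142; start (x,ẋ)=(0.098100, 0.588800) → end (x,ẋ)=(0.518711, 1.398974)
phase 2: p=0.4491, T=0.460, ωT=1.450242, cosh=2.249330, sinh=2.014816; start (x,ẋ)=(0.518711, 1.398974) → end (x,ẋ)=(1.499730, 3.588931)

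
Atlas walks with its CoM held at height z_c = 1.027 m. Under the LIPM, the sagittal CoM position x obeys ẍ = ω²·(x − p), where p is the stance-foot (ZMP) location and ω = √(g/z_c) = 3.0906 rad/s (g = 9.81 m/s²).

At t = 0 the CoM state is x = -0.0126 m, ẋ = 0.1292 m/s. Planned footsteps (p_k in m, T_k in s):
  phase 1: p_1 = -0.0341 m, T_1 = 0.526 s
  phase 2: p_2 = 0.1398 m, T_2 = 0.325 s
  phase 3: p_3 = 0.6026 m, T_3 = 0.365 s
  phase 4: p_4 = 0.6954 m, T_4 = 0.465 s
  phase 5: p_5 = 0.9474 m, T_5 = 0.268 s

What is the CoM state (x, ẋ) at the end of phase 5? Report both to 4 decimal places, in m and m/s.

phase 1: p=-0.0341, T=0.526, ωT=1.625656, cosh=2.639266, sinh=2.442483; start (x,ẋ)=(-0.012600, 0.129200) → end (x,ẋ)=(0.124750, 0.503291)
phase 2: p=0.1398, T=0.325, ωT=1.004445, cosh=1.548320, sinh=1.182072; start (x,ẋ)=(0.124750, 0.503291) → end (x,ẋ)=(0.308994, 0.724274)
phase 3: p=0.6026, T=0.365, ωT=1.128069, cosh=1.706671, sinh=1.383013; start (x,ẋ)=(0.308994, 0.724274) → end (x,ẋ)=(0.425616, -0.018877)
phase 4: p=0.6954, T=0.465, ωT=1.437129, cosh=2.223102, sinh=1.985493; start (x,ẋ)=(0.425616, -0.018877) → end (x,ẋ)=(0.083515, -1.697459)
phase 5: p=0.9474, T=0.268, ωT=0.828281, cosh=1.363090, sinh=0.926290; start (x,ẋ)=(0.083515, -1.697459) → end (x,ẋ)=(-0.738901, -4.786910)

x = -0.7389, ẋ = -4.7869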